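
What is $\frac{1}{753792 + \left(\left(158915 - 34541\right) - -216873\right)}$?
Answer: $\frac{1}{1095039} \approx 9.1321 \cdot 10^{-7}$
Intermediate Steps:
$\frac{1}{753792 + \left(\left(158915 - 34541\right) - -216873\right)} = \frac{1}{753792 + \left(\left(158915 - 34541\right) + 216873\right)} = \frac{1}{753792 + \left(124374 + 216873\right)} = \frac{1}{753792 + 341247} = \frac{1}{1095039}$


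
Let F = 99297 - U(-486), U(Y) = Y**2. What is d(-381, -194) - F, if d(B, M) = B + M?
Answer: 136324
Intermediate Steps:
F = -136899 (F = 99297 - 1*(-486)**2 = 99297 - 1*236196 = 99297 - 236196 = -136899)
d(-381, -194) - F = (-381 - 194) - 1*(-136899) = -575 + 136899 = 136324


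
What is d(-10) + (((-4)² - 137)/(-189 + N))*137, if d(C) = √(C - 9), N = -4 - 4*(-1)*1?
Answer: 16577/189 + I*√19 ≈ 87.709 + 4.3589*I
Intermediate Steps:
N = 0 (N = -4 + 4*1 = -4 + 4 = 0)
d(C) = √(-9 + C)
d(-10) + (((-4)² - 137)/(-189 + N))*137 = √(-9 - 10) + (((-4)² - 137)/(-189 + 0))*137 = √(-19) + ((16 - 137)/(-189))*137 = I*√19 - 121*(-1/189)*137 = I*√19 + (121/189)*137 = I*√19 + 16577/189 = 16577/189 + I*√19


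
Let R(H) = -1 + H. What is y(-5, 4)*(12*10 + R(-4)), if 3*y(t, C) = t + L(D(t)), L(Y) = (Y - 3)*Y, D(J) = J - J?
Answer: -575/3 ≈ -191.67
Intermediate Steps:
D(J) = 0
L(Y) = Y*(-3 + Y) (L(Y) = (-3 + Y)*Y = Y*(-3 + Y))
y(t, C) = t/3 (y(t, C) = (t + 0*(-3 + 0))/3 = (t + 0*(-3))/3 = (t + 0)/3 = t/3)
y(-5, 4)*(12*10 + R(-4)) = ((1/3)*(-5))*(12*10 + (-1 - 4)) = -5*(120 - 5)/3 = -5/3*115 = -575/3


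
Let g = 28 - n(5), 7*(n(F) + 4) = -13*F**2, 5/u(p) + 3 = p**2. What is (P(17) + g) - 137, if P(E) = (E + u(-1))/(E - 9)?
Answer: -6357/112 ≈ -56.759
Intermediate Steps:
u(p) = 5/(-3 + p**2)
n(F) = -4 - 13*F**2/7 (n(F) = -4 + (-13*F**2)/7 = -4 - 13*F**2/7)
P(E) = (-5/2 + E)/(-9 + E) (P(E) = (E + 5/(-3 + (-1)**2))/(E - 9) = (E + 5/(-3 + 1))/(-9 + E) = (E + 5/(-2))/(-9 + E) = (E + 5*(-1/2))/(-9 + E) = (E - 5/2)/(-9 + E) = (-5/2 + E)/(-9 + E))
g = 549/7 (g = 28 - (-4 - 13/7*5**2) = 28 - (-4 - 13/7*25) = 28 - (-4 - 325/7) = 28 - 1*(-353/7) = 28 + 353/7 = 549/7 ≈ 78.429)
(P(17) + g) - 137 = ((-5/2 + 17)/(-9 + 17) + 549/7) - 137 = ((29/2)/8 + 549/7) - 137 = ((1/8)*(29/2) + 549/7) - 137 = (29/16 + 549/7) - 137 = 8987/112 - 137 = -6357/112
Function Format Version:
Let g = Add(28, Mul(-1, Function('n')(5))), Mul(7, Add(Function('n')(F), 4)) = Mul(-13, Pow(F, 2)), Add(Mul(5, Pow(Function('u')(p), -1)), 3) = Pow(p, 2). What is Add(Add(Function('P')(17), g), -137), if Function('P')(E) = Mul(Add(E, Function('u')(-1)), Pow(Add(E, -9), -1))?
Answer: Rational(-6357, 112) ≈ -56.759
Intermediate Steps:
Function('u')(p) = Mul(5, Pow(Add(-3, Pow(p, 2)), -1))
Function('n')(F) = Add(-4, Mul(Rational(-13, 7), Pow(F, 2))) (Function('n')(F) = Add(-4, Mul(Rational(1, 7), Mul(-13, Pow(F, 2)))) = Add(-4, Mul(Rational(-13, 7), Pow(F, 2))))
Function('P')(E) = Mul(Pow(Add(-9, E), -1), Add(Rational(-5, 2), E)) (Function('P')(E) = Mul(Add(E, Mul(5, Pow(Add(-3, Pow(-1, 2)), -1))), Pow(Add(E, -9), -1)) = Mul(Add(E, Mul(5, Pow(Add(-3, 1), -1))), Pow(Add(-9, E), -1)) = Mul(Add(E, Mul(5, Pow(-2, -1))), Pow(Add(-9, E), -1)) = Mul(Add(E, Mul(5, Rational(-1, 2))), Pow(Add(-9, E), -1)) = Mul(Add(E, Rational(-5, 2)), Pow(Add(-9, E), -1)) = Mul(Add(Rational(-5, 2), E), Pow(Add(-9, E), -1)) = Mul(Pow(Add(-9, E), -1), Add(Rational(-5, 2), E)))
g = Rational(549, 7) (g = Add(28, Mul(-1, Add(-4, Mul(Rational(-13, 7), Pow(5, 2))))) = Add(28, Mul(-1, Add(-4, Mul(Rational(-13, 7), 25)))) = Add(28, Mul(-1, Add(-4, Rational(-325, 7)))) = Add(28, Mul(-1, Rational(-353, 7))) = Add(28, Rational(353, 7)) = Rational(549, 7) ≈ 78.429)
Add(Add(Function('P')(17), g), -137) = Add(Add(Mul(Pow(Add(-9, 17), -1), Add(Rational(-5, 2), 17)), Rational(549, 7)), -137) = Add(Add(Mul(Pow(8, -1), Rational(29, 2)), Rational(549, 7)), -137) = Add(Add(Mul(Rational(1, 8), Rational(29, 2)), Rational(549, 7)), -137) = Add(Add(Rational(29, 16), Rational(549, 7)), -137) = Add(Rational(8987, 112), -137) = Rational(-6357, 112)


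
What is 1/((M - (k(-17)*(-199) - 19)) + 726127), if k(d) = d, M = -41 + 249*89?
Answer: 1/744883 ≈ 1.3425e-6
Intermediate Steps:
M = 22120 (M = -41 + 22161 = 22120)
1/((M - (k(-17)*(-199) - 19)) + 726127) = 1/((22120 - (-17*(-199) - 19)) + 726127) = 1/((22120 - (3383 - 19)) + 726127) = 1/((22120 - 1*3364) + 726127) = 1/((22120 - 3364) + 726127) = 1/(18756 + 726127) = 1/744883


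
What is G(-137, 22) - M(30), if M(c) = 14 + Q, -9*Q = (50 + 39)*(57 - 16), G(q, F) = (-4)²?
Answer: 3667/9 ≈ 407.44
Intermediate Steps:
G(q, F) = 16
Q = -3649/9 (Q = -(50 + 39)*(57 - 16)/9 = -89*41/9 = -⅑*3649 = -3649/9 ≈ -405.44)
M(c) = -3523/9 (M(c) = 14 - 3649/9 = -3523/9)
G(-137, 22) - M(30) = 16 - 1*(-3523/9) = 16 + 3523/9 = 3667/9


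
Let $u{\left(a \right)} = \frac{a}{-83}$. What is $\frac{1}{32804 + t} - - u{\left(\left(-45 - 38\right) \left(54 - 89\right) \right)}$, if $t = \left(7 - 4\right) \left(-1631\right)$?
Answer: $- \frac{976884}{27911} \approx -35.0$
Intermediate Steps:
$t = -4893$ ($t = \left(7 - 4\right) \left(-1631\right) = 3 \left(-1631\right) = -4893$)
$u{\left(a \right)} = - \frac{a}{83}$ ($u{\left(a \right)} = a \left(- \frac{1}{83}\right) = - \frac{a}{83}$)
$\frac{1}{32804 + t} - - u{\left(\left(-45 - 38\right) \left(54 - 89\right) \right)} = \frac{1}{32804 - 4893} - - \frac{\left(-1\right) \left(-45 - 38\right) \left(54 - 89\right)}{83} = \frac{1}{27911} - - \frac{\left(-1\right) \left(\left(-83\right) \left(-35\right)\right)}{83} = \frac{1}{27911} - - \frac{\left(-1\right) 2905}{83} = \frac{1}{27911} - \left(-1\right) \left(-35\right) = \frac{1}{27911} - 35 = - \frac{976884}{27911}$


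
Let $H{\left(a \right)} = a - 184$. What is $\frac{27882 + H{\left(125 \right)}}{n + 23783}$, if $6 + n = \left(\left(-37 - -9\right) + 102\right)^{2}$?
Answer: $\frac{27823}{29253} \approx 0.95112$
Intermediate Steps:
$H{\left(a \right)} = -184 + a$
$n = 5470$ ($n = -6 + \left(\left(-37 - -9\right) + 102\right)^{2} = -6 + \left(\left(-37 + 9\right) + 102\right)^{2} = -6 + \left(-28 + 102\right)^{2} = -6 + 74^{2} = -6 + 5476 = 5470$)
$\frac{27882 + H{\left(125 \right)}}{n + 23783} = \frac{27882 + \left(-184 + 125\right)}{5470 + 23783} = \frac{27882 - 59}{29253} = 27823 \cdot \frac{1}{29253} = \frac{27823}{29253}$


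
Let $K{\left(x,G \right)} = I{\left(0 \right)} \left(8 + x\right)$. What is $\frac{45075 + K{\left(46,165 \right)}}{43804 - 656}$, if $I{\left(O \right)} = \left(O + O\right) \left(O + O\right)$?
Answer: $\frac{45075}{43148} \approx 1.0447$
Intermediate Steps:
$I{\left(O \right)} = 4 O^{2}$ ($I{\left(O \right)} = 2 O 2 O = 4 O^{2}$)
$K{\left(x,G \right)} = 0$ ($K{\left(x,G \right)} = 4 \cdot 0^{2} \left(8 + x\right) = 4 \cdot 0 \left(8 + x\right) = 0 \left(8 + x\right) = 0$)
$\frac{45075 + K{\left(46,165 \right)}}{43804 - 656} = \frac{45075 + 0}{43804 - 656} = \frac{45075}{43148}$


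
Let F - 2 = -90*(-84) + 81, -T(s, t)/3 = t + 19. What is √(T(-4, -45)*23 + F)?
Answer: √9437 ≈ 97.144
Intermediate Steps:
T(s, t) = -57 - 3*t (T(s, t) = -3*(t + 19) = -3*(19 + t) = -57 - 3*t)
F = 7643 (F = 2 + (-90*(-84) + 81) = 2 + (7560 + 81) = 2 + 7641 = 7643)
√(T(-4, -45)*23 + F) = √((-57 - 3*(-45))*23 + 7643) = √((-57 + 135)*23 + 7643) = √(78*23 + 7643) = √(1794 + 7643) = √9437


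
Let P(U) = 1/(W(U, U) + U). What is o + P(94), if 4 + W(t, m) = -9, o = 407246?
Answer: 32986927/81 ≈ 4.0725e+5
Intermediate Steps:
W(t, m) = -13 (W(t, m) = -4 - 9 = -13)
P(U) = 1/(-13 + U)
o + P(94) = 407246 + 1/(-13 + 94) = 407246 + 1/81 = 32986927/81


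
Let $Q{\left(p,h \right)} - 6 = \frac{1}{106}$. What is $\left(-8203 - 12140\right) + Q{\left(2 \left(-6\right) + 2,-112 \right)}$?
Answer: $- \frac{2155721}{106} \approx -20337.0$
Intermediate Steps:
$Q{\left(p,h \right)} = \frac{637}{106}$ ($Q{\left(p,h \right)} = 6 + \frac{1}{106} = \frac{637}{106}$)
$\left(-8203 - 12140\right) + Q{\left(2 \left(-6\right) + 2,-112 \right)} = \left(-8203 - 12140\right) + \frac{637}{106} = -20343 + \frac{637}{106} = - \frac{2155721}{106}$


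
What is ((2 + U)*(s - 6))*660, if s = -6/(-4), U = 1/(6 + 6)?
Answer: -12375/2 ≈ -6187.5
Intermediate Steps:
U = 1/12 ≈ 0.083333
s = 3/2 (s = -6*(-¼) = 3/2 ≈ 1.5000)
((2 + U)*(s - 6))*660 = ((2 + 1/12)*(3/2 - 6))*660 = ((25/12)*(-9/2))*660 = -75/8*660 = -12375/2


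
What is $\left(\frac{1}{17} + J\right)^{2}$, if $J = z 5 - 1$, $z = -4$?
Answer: $\frac{126736}{289} \approx 438.53$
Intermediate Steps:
$J = -21$ ($J = \left(-4\right) 5 - 1 = -20 - 1 = -21$)
$\left(\frac{1}{17} + J\right)^{2} = \left(\frac{1}{17} - 21\right)^{2} = \left(- \frac{356}{17}\right)^{2} = \frac{126736}{289}$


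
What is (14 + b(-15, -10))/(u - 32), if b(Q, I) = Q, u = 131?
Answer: -1/99 ≈ -0.010101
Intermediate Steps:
(14 + b(-15, -10))/(u - 32) = (14 - 15)/(131 - 32) = -1/99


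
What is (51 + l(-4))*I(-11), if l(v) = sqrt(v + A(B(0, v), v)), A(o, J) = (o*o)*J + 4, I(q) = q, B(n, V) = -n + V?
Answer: -561 - 88*I ≈ -561.0 - 88.0*I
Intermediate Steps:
B(n, V) = V - n
A(o, J) = 4 + J*o**2 (A(o, J) = o**2*J + 4 = J*o**2 + 4 = 4 + J*o**2)
l(v) = sqrt(4 + v + v**3) (l(v) = sqrt(v + (4 + v*(v - 1*0)**2)) = sqrt(v + (4 + v*(v + 0)**2)) = sqrt(v + (4 + v*v**2)) = sqrt(v + (4 + v**3)) = sqrt(4 + v + v**3))
(51 + l(-4))*I(-11) = (51 + sqrt(4 - 4 + (-4)**3))*(-11) = (51 + sqrt(4 - 4 - 64))*(-11) = (51 + sqrt(-64))*(-11) = (51 + 8*I)*(-11) = -561 - 88*I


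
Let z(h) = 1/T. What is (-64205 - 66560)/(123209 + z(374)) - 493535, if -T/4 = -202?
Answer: -49132932834175/99552873 ≈ -4.9354e+5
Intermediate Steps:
T = 808 (T = -4*(-202) = 808)
z(h) = 1/808
(-64205 - 66560)/(123209 + z(374)) - 493535 = (-64205 - 66560)/(123209 + 1/808) - 493535 = -130765/99552873/808 - 493535 = -130765*808/99552873 - 493535 = -105658120/99552873 - 493535 = -49132932834175/99552873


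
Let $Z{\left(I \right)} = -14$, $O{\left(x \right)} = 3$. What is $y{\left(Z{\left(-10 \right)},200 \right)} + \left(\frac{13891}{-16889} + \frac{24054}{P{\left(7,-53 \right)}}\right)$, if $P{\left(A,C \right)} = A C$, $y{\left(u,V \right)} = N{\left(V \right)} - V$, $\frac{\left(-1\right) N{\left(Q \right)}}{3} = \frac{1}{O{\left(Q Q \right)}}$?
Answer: $- \frac{1670831186}{6265819} \approx -266.66$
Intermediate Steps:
$N{\left(Q \right)} = -1$ ($N{\left(Q \right)} = - \frac{3}{3} = \left(-3\right) \frac{1}{3} = -1$)
$y{\left(u,V \right)} = -1 - V$
$y{\left(Z{\left(-10 \right)},200 \right)} + \left(\frac{13891}{-16889} + \frac{24054}{P{\left(7,-53 \right)}}\right) = \left(-1 - 200\right) + \left(\frac{13891}{-16889} + \frac{24054}{7 \left(-53\right)}\right) = \left(-1 - 200\right) + \left(13891 \left(- \frac{1}{16889}\right) + \frac{24054}{-371}\right) = -201 + \left(- \frac{13891}{16889} + 24054 \left(- \frac{1}{371}\right)\right) = -201 - \frac{411401567}{6265819} = - \frac{1670831186}{6265819}$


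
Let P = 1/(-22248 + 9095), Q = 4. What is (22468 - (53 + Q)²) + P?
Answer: 252787506/13153 ≈ 19219.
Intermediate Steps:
P = -1/13153 (P = 1/(-13153) = -1/13153 ≈ -7.6028e-5)
(22468 - (53 + Q)²) + P = (22468 - (53 + 4)²) - 1/13153 = (22468 - 1*57²) - 1/13153 = (22468 - 1*3249) - 1/13153 = (22468 - 3249) - 1/13153 = 19219 - 1/13153 = 252787506/13153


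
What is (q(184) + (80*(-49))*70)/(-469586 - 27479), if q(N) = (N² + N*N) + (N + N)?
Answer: 41264/99413 ≈ 0.41508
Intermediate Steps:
q(N) = 2*N + 2*N² (q(N) = (N² + N²) + 2*N = 2*N² + 2*N = 2*N + 2*N²)
(q(184) + (80*(-49))*70)/(-469586 - 27479) = (2*184*(1 + 184) + (80*(-49))*70)/(-469586 - 27479) = (2*184*185 - 3920*70)/(-497065) = (68080 - 274400)*(-1/497065) = -206320*(-1/497065) = 41264/99413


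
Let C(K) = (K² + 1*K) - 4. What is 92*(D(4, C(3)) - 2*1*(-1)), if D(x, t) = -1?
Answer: 92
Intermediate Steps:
C(K) = -4 + K + K² (C(K) = (K² + K) - 4 = (K + K²) - 4 = -4 + K + K²)
92*(D(4, C(3)) - 2*1*(-1)) = 92*(-1 - 2*1*(-1)) = 92*(-1 - 2*(-1)) = 92*(-1 + 2) = 92*1 = 92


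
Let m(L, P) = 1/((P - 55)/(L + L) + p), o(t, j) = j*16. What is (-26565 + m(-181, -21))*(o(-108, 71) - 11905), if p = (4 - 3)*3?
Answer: 166209650596/581 ≈ 2.8607e+8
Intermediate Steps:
o(t, j) = 16*j
p = 3 (p = 1*3 = 3)
m(L, P) = 1/(3 + (-55 + P)/(2*L)) (m(L, P) = 1/((P - 55)/(L + L) + 3) = 1/((-55 + P)/((2*L)) + 3) = 1/((-55 + P)*(1/(2*L)) + 3) = 1/((-55 + P)/(2*L) + 3) = 1/(3 + (-55 + P)/(2*L)))
(-26565 + m(-181, -21))*(o(-108, 71) - 11905) = (-26565 + 2*(-181)/(-55 - 21 + 6*(-181)))*(16*71 - 11905) = (-26565 + 2*(-181)/(-55 - 21 - 1086))*(1136 - 11905) = (-26565 + 2*(-181)/(-1162))*(-10769) = (-26565 + 2*(-181)*(-1/1162))*(-10769) = (-26565 + 181/581)*(-10769) = -15434084/581*(-10769) = 166209650596/581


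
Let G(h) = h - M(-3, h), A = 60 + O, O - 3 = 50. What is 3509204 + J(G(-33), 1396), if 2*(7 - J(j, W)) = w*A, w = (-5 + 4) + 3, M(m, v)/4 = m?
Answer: 3509098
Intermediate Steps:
O = 53 (O = 3 + 50 = 53)
M(m, v) = 4*m
A = 113 (A = 60 + 53 = 113)
w = 2 (w = -1 + 3 = 2)
G(h) = 12 + h (G(h) = h - 4*(-3) = h - 1*(-12) = h + 12 = 12 + h)
J(j, W) = -106 (J(j, W) = 7 - 113 = -106)
3509204 + J(G(-33), 1396) = 3509204 - 106 = 3509098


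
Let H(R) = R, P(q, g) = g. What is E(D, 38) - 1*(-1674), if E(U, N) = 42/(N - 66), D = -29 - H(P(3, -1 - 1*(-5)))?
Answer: 3345/2 ≈ 1672.5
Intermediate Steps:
D = -33 (D = -29 - (-1 - 1*(-5)) = -29 - (-1 + 5) = -29 - 1*4 = -29 - 4 = -33)
E(U, N) = 42/(-66 + N)
E(D, 38) - 1*(-1674) = 42/(-66 + 38) - 1*(-1674) = 42/(-28) + 1674 = 42*(-1/28) + 1674 = -3/2 + 1674 = 3345/2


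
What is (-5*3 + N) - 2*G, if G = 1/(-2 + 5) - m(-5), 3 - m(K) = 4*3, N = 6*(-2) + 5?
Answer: -122/3 ≈ -40.667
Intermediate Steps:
N = -7 (N = -12 + 5 = -7)
m(K) = -9 (m(K) = 3 - 4*3 = 3 - 1*12 = 3 - 12 = -9)
G = 28/3 (G = 1/(-2 + 5) - 1*(-9) = 1/3 + 9 = 28/3 ≈ 9.3333)
(-5*3 + N) - 2*G = (-5*3 - 7) - 2*28/3 = (-15 - 7) - 56/3 = -22 - 56/3 = -122/3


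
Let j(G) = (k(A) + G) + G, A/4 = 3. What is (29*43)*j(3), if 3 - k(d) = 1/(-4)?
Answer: 46139/4 ≈ 11535.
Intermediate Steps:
A = 12 (A = 4*3 = 12)
k(d) = 13/4 (k(d) = 3 - 1/(-4) = 3 - 1*(-¼) = 3 + ¼ = 13/4)
j(G) = 13/4 + 2*G (j(G) = (13/4 + G) + G = 13/4 + 2*G)
(29*43)*j(3) = (29*43)*(13/4 + 2*3) = 1247*(13/4 + 6) = 1247*(37/4) = 46139/4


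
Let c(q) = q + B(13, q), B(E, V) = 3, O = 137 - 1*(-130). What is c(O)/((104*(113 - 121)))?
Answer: -135/416 ≈ -0.32452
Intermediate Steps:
O = 267 (O = 137 + 130 = 267)
c(q) = 3 + q (c(q) = q + 3 = 3 + q)
c(O)/((104*(113 - 121))) = (3 + 267)/((104*(113 - 121))) = 270/((104*(-8))) = 270/(-832) = 270*(-1/832) = -135/416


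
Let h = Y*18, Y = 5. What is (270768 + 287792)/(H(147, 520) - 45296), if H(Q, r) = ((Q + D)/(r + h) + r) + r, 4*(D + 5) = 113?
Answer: -1362886400/107983959 ≈ -12.621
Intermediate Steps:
D = 93/4 (D = -5 + (1/4)*113 = -5 + 113/4 = 93/4 ≈ 23.250)
h = 90 (h = 5*18 = 90)
H(Q, r) = 2*r + (93/4 + Q)/(90 + r) (H(Q, r) = ((Q + 93/4)/(r + 90) + r) + r = ((93/4 + Q)/(90 + r) + r) + r = (r + (93/4 + Q)/(90 + r)) + r = 2*r + (93/4 + Q)/(90 + r))
(270768 + 287792)/(H(147, 520) - 45296) = (270768 + 287792)/((93/4 + 147 + 2*520**2 + 180*520)/(90 + 520) - 45296) = 558560/((93/4 + 147 + 2*270400 + 93600)/610 - 45296) = 558560/((93/4 + 147 + 540800 + 93600)/610 - 45296) = 558560/((1/610)*(2538281/4) - 45296) = 558560/(2538281/2440 - 45296) = 558560/(-107983959/2440) = 558560*(-2440/107983959) = -1362886400/107983959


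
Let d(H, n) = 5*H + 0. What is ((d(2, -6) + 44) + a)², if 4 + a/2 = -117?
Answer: 35344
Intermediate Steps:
a = -242 (a = -8 + 2*(-117) = -8 - 234 = -242)
d(H, n) = 5*H
((d(2, -6) + 44) + a)² = ((5*2 + 44) - 242)² = ((10 + 44) - 242)² = (54 - 242)² = (-188)² = 35344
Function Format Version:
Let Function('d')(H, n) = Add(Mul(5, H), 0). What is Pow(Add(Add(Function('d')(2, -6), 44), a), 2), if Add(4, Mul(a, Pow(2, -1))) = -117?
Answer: 35344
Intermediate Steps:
a = -242 (a = Add(-8, Mul(2, -117)) = Add(-8, -234) = -242)
Function('d')(H, n) = Mul(5, H)
Pow(Add(Add(Function('d')(2, -6), 44), a), 2) = Pow(Add(Add(Mul(5, 2), 44), -242), 2) = Pow(Add(Add(10, 44), -242), 2) = Pow(Add(54, -242), 2) = Pow(-188, 2) = 35344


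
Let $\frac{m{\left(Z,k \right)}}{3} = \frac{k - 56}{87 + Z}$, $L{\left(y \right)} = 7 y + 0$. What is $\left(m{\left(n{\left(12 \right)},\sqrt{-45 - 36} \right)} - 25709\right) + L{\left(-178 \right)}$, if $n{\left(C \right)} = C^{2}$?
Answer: $- \frac{296513}{11} + \frac{9 i}{77} \approx -26956.0 + 0.11688 i$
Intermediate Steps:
$L{\left(y \right)} = 7 y$
$m{\left(Z,k \right)} = \frac{3 \left(-56 + k\right)}{87 + Z}$ ($m{\left(Z,k \right)} = 3 \frac{k - 56}{87 + Z} = 3 \frac{-56 + k}{87 + Z} = \frac{3 \left(-56 + k\right)}{87 + Z}$)
$\left(m{\left(n{\left(12 \right)},\sqrt{-45 - 36} \right)} - 25709\right) + L{\left(-178 \right)} = \left(\frac{3 \left(-56 + \sqrt{-45 - 36}\right)}{87 + 12^{2}} - 25709\right) + 7 \left(-178\right) = \left(\frac{3 \left(-56 + \sqrt{-81}\right)}{87 + 144} - 25709\right) - 1246 = \left(\frac{3 \left(-56 + 9 i\right)}{231} - 25709\right) - 1246 = \left(3 \cdot \frac{1}{231} \left(-56 + 9 i\right) - 25709\right) - 1246 = \left(\left(- \frac{8}{11} + \frac{9 i}{77}\right) - 25709\right) - 1246 = \left(- \frac{282807}{11} + \frac{9 i}{77}\right) - 1246 = - \frac{296513}{11} + \frac{9 i}{77}$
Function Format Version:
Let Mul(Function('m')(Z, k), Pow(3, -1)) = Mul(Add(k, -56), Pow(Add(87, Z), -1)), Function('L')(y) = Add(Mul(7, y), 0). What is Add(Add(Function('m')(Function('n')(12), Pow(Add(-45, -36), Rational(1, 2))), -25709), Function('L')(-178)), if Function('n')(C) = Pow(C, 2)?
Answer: Add(Rational(-296513, 11), Mul(Rational(9, 77), I)) ≈ Add(-26956., Mul(0.11688, I))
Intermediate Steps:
Function('L')(y) = Mul(7, y)
Function('m')(Z, k) = Mul(3, Pow(Add(87, Z), -1), Add(-56, k)) (Function('m')(Z, k) = Mul(3, Mul(Add(k, -56), Pow(Add(87, Z), -1))) = Mul(3, Mul(Add(-56, k), Pow(Add(87, Z), -1))) = Mul(3, Mul(Pow(Add(87, Z), -1), Add(-56, k))) = Mul(3, Pow(Add(87, Z), -1), Add(-56, k)))
Add(Add(Function('m')(Function('n')(12), Pow(Add(-45, -36), Rational(1, 2))), -25709), Function('L')(-178)) = Add(Add(Mul(3, Pow(Add(87, Pow(12, 2)), -1), Add(-56, Pow(Add(-45, -36), Rational(1, 2)))), -25709), Mul(7, -178)) = Add(Add(Mul(3, Pow(Add(87, 144), -1), Add(-56, Pow(-81, Rational(1, 2)))), -25709), -1246) = Add(Add(Mul(3, Pow(231, -1), Add(-56, Mul(9, I))), -25709), -1246) = Add(Add(Mul(3, Rational(1, 231), Add(-56, Mul(9, I))), -25709), -1246) = Add(Add(Add(Rational(-8, 11), Mul(Rational(9, 77), I)), -25709), -1246) = Add(Add(Rational(-282807, 11), Mul(Rational(9, 77), I)), -1246) = Add(Rational(-296513, 11), Mul(Rational(9, 77), I))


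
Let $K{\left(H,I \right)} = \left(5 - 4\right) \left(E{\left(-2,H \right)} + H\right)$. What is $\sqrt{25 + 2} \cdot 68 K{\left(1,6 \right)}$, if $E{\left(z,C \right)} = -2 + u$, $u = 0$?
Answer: $- 204 \sqrt{3} \approx -353.34$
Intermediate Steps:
$E{\left(z,C \right)} = -2$ ($E{\left(z,C \right)} = -2 + 0 = -2$)
$K{\left(H,I \right)} = -2 + H$ ($K{\left(H,I \right)} = \left(5 - 4\right) \left(-2 + H\right) = 1 \left(-2 + H\right) = -2 + H$)
$\sqrt{25 + 2} \cdot 68 K{\left(1,6 \right)} = \sqrt{25 + 2} \cdot 68 \left(-2 + 1\right) = \sqrt{27} \cdot 68 \left(-1\right) = 3 \sqrt{3} \cdot 68 \left(-1\right) = 204 \sqrt{3} \left(-1\right) = - 204 \sqrt{3}$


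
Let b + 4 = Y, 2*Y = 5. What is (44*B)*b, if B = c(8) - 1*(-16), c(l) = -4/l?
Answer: -1023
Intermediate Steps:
Y = 5/2 (Y = (½)*5 = 5/2 ≈ 2.5000)
B = 31/2 (B = -4/8 - 1*(-16) = -4*⅛ + 16 = -½ + 16 = 31/2 ≈ 15.500)
b = -3/2 (b = -4 + 5/2 = -3/2 ≈ -1.5000)
(44*B)*b = (44*(31/2))*(-3/2) = 682*(-3/2) = -1023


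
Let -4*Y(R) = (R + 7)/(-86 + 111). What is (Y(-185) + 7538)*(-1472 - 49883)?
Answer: -3872054019/10 ≈ -3.8721e+8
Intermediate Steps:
Y(R) = -7/100 - R/100 (Y(R) = -(R + 7)/(4*(-86 + 111)) = -(7 + R)/(4*25) = -(7/25 + R/25)/4 = -7/100 - R/100)
(Y(-185) + 7538)*(-1472 - 49883) = ((-7/100 - 1/100*(-185)) + 7538)*(-1472 - 49883) = ((-7/100 + 37/20) + 7538)*(-51355) = (89/50 + 7538)*(-51355) = (376989/50)*(-51355) = -3872054019/10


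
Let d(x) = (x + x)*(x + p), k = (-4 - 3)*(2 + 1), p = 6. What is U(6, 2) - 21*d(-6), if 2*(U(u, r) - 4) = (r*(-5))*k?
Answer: 109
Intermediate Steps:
k = -21 (k = -7*3 = -21)
d(x) = 2*x*(6 + x) (d(x) = (x + x)*(x + 6) = (2*x)*(6 + x) = 2*x*(6 + x))
U(u, r) = 4 + 105*r/2 (U(u, r) = 4 + ((r*(-5))*(-21))/2 = 4 + (-5*r*(-21))/2 = 4 + (105*r)/2 = 4 + 105*r/2)
U(6, 2) - 21*d(-6) = (4 + (105/2)*2) - 42*(-6)*(6 - 6) = (4 + 105) - 42*(-6)*0 = 109 - 21*0 = 109 + 0 = 109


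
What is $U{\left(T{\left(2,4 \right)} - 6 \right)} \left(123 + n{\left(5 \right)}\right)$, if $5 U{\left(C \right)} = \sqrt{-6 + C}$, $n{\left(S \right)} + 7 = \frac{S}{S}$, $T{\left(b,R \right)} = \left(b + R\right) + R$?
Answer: $\frac{117 i \sqrt{2}}{5} \approx 33.093 i$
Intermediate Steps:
$T{\left(b,R \right)} = b + 2 R$ ($T{\left(b,R \right)} = \left(R + b\right) + R = b + 2 R$)
$n{\left(S \right)} = -6$ ($n{\left(S \right)} = -7 + \frac{S}{S} = -7 + 1 = -6$)
$U{\left(C \right)} = \frac{\sqrt{-6 + C}}{5}$
$U{\left(T{\left(2,4 \right)} - 6 \right)} \left(123 + n{\left(5 \right)}\right) = \frac{\sqrt{-6 + \left(\left(2 + 2 \cdot 4\right) - 6\right)}}{5} \left(123 - 6\right) = \frac{\sqrt{-6 + \left(\left(2 + 8\right) - 6\right)}}{5} \cdot 117 = \frac{\sqrt{-6 + \left(10 - 6\right)}}{5} \cdot 117 = \frac{\sqrt{-6 + 4}}{5} \cdot 117 = \frac{\sqrt{-2}}{5} \cdot 117 = \frac{i \sqrt{2}}{5} \cdot 117 = \frac{117 i \sqrt{2}}{5}$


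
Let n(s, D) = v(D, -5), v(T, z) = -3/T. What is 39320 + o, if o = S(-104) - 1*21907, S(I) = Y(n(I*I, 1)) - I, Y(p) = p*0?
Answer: 17517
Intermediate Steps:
n(s, D) = -3/D
Y(p) = 0
S(I) = -I (S(I) = 0 - I = -I)
o = -21803 (o = -1*(-104) - 1*21907 = 104 - 21907 = -21803)
39320 + o = 39320 - 21803 = 17517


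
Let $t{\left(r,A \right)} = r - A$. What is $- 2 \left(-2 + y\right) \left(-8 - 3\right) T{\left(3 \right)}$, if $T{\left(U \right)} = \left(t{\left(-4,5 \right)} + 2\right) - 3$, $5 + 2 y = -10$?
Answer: $2090$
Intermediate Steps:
$y = - \frac{15}{2}$ ($y = - \frac{5}{2} + \frac{1}{2} \left(-10\right) = - \frac{5}{2} - 5 = - \frac{15}{2} \approx -7.5$)
$T{\left(U \right)} = -10$ ($T{\left(U \right)} = \left(\left(-4 - 5\right) + 2\right) - 3 = \left(-9 + 2\right) - 3 = -7 - 3 = -10$)
$- 2 \left(-2 + y\right) \left(-8 - 3\right) T{\left(3 \right)} = - 2 \left(-2 - \frac{15}{2}\right) \left(-8 - 3\right) \left(-10\right) = - 2 \left(\left(- \frac{19}{2}\right) \left(-11\right)\right) \left(-10\right) = \left(-2\right) \frac{209}{2} \left(-10\right) = \left(-209\right) \left(-10\right) = 2090$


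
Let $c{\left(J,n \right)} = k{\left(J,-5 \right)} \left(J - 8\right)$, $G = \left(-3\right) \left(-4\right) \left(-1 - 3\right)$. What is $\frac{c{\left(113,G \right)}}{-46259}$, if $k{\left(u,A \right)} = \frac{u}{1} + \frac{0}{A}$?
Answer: $- \frac{11865}{46259} \approx -0.25649$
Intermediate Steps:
$k{\left(u,A \right)} = u$ ($k{\left(u,A \right)} = u 1 + 0 = u + 0 = u$)
$G = -48$ ($G = 12 \left(-4\right) = -48$)
$c{\left(J,n \right)} = J \left(-8 + J\right)$ ($c{\left(J,n \right)} = J \left(J - 8\right) = J \left(-8 + J\right)$)
$\frac{c{\left(113,G \right)}}{-46259} = \frac{113 \left(-8 + 113\right)}{-46259} = 113 \cdot 105 \left(- \frac{1}{46259}\right) = 11865 \left(- \frac{1}{46259}\right) = - \frac{11865}{46259}$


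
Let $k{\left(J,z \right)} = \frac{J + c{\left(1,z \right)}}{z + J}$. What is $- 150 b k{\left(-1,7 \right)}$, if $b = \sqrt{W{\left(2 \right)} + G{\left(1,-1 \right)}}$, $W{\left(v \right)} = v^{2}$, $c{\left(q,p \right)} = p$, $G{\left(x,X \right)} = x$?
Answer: $- 150 \sqrt{5} \approx -335.41$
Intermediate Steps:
$b = \sqrt{5}$ ($b = \sqrt{2^{2} + 1} = \sqrt{4 + 1} = \sqrt{5} \approx 2.2361$)
$k{\left(J,z \right)} = 1$ ($k{\left(J,z \right)} = \frac{J + z}{z + J} = \frac{J + z}{J + z} = 1$)
$- 150 b k{\left(-1,7 \right)} = - 150 \sqrt{5} \cdot 1 = - 150 \sqrt{5}$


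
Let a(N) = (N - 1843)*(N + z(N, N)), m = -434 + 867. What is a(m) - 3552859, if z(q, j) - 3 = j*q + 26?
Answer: -268563769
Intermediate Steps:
m = 433
z(q, j) = 29 + j*q (z(q, j) = 3 + (j*q + 26) = 3 + (26 + j*q) = 29 + j*q)
a(N) = (-1843 + N)*(29 + N + N**2) (a(N) = (N - 1843)*(N + (29 + N*N)) = (-1843 + N)*(N + (29 + N**2)) = (-1843 + N)*(29 + N + N**2))
a(m) - 3552859 = (-53447 + 433**3 - 1842*433**2 - 1814*433) - 3552859 = (-53447 + 81182737 - 1842*187489 - 785462) - 3552859 = (-53447 + 81182737 - 345354738 - 785462) - 3552859 = -265010910 - 3552859 = -268563769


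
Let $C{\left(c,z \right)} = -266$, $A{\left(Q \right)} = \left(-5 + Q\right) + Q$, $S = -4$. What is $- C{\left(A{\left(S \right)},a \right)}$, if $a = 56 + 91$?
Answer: $266$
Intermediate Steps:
$a = 147$
$A{\left(Q \right)} = -5 + 2 Q$
$- C{\left(A{\left(S \right)},a \right)} = \left(-1\right) \left(-266\right) = 266$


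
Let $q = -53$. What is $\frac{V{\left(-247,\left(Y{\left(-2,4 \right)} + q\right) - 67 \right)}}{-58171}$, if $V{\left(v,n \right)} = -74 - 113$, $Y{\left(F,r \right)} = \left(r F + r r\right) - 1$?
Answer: $\frac{187}{58171} \approx 0.0032147$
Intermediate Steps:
$Y{\left(F,r \right)} = -1 + r^{2} + F r$ ($Y{\left(F,r \right)} = \left(F r + r^{2}\right) - 1 = \left(r^{2} + F r\right) - 1 = -1 + r^{2} + F r$)
$V{\left(v,n \right)} = -187$
$\frac{V{\left(-247,\left(Y{\left(-2,4 \right)} + q\right) - 67 \right)}}{-58171} = - \frac{187}{-58171} = \left(-187\right) \left(- \frac{1}{58171}\right) = \frac{187}{58171}$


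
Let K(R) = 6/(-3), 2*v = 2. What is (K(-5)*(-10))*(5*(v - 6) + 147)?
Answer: 2440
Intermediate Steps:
v = 1 (v = (½)*2 = 1)
K(R) = -2 (K(R) = 6*(-⅓) = -2)
(K(-5)*(-10))*(5*(v - 6) + 147) = (-2*(-10))*(5*(1 - 6) + 147) = 20*(5*(-5) + 147) = 20*(-25 + 147) = 20*122 = 2440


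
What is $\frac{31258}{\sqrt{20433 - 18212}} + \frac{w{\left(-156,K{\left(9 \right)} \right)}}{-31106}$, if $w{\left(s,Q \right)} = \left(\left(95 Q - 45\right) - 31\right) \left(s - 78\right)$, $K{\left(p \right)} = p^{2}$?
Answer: $\frac{891423}{15553} + \frac{31258 \sqrt{2221}}{2221} \approx 720.58$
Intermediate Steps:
$w{\left(s,Q \right)} = \left(-78 + s\right) \left(-76 + 95 Q\right)$ ($w{\left(s,Q \right)} = \left(\left(-45 + 95 Q\right) - 31\right) \left(-78 + s\right) = \left(-76 + 95 Q\right) \left(-78 + s\right) = \left(-78 + s\right) \left(-76 + 95 Q\right)$)
$\frac{31258}{\sqrt{20433 - 18212}} + \frac{w{\left(-156,K{\left(9 \right)} \right)}}{-31106} = \frac{31258}{\sqrt{20433 - 18212}} + \frac{5928 - 7410 \cdot 9^{2} - -11856 + 95 \cdot 9^{2} \left(-156\right)}{-31106} = \frac{31258}{\sqrt{2221}} + \left(5928 - 600210 + 11856 + 95 \cdot 81 \left(-156\right)\right) \left(- \frac{1}{31106}\right) = 31258 \frac{\sqrt{2221}}{2221} + \left(5928 - 600210 + 11856 - 1200420\right) \left(- \frac{1}{31106}\right) = \frac{31258 \sqrt{2221}}{2221} - - \frac{891423}{15553} = \frac{31258 \sqrt{2221}}{2221} + \frac{891423}{15553} = \frac{891423}{15553} + \frac{31258 \sqrt{2221}}{2221}$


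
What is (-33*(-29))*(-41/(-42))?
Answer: 13079/14 ≈ 934.21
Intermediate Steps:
(-33*(-29))*(-41/(-42)) = 957*(-41*(-1/42)) = 957*(41/42) = 13079/14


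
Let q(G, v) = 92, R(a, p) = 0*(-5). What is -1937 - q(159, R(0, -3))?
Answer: -2029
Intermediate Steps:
R(a, p) = 0
-1937 - q(159, R(0, -3)) = -1937 - 1*92 = -1937 - 92 = -2029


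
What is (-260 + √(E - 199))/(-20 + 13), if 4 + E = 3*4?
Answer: 260/7 - I*√191/7 ≈ 37.143 - 1.9743*I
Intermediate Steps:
E = 8 (E = -4 + 3*4 = -4 + 12 = 8)
(-260 + √(E - 199))/(-20 + 13) = (-260 + √(8 - 199))/(-20 + 13) = (-260 + √(-191))/(-7) = (-260 + I*√191)*(-⅐) = 260/7 - I*√191/7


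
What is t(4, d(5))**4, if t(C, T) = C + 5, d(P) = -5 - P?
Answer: 6561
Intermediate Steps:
t(C, T) = 5 + C
t(4, d(5))**4 = (5 + 4)**4 = 9**4 = 6561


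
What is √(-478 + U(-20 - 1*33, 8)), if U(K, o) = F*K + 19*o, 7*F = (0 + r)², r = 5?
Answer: I*√25249/7 ≈ 22.7*I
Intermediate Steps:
F = 25/7 (F = (0 + 5)²/7 = (⅐)*5² = (⅐)*25 = 25/7 ≈ 3.5714)
U(K, o) = 19*o + 25*K/7 (U(K, o) = 25*K/7 + 19*o = 19*o + 25*K/7)
√(-478 + U(-20 - 1*33, 8)) = √(-478 + (19*8 + 25*(-20 - 1*33)/7)) = √(-478 + (152 + 25*(-20 - 33)/7)) = √(-478 + (152 + (25/7)*(-53))) = √(-478 + (152 - 1325/7)) = √(-478 - 261/7) = √(-3607/7) = I*√25249/7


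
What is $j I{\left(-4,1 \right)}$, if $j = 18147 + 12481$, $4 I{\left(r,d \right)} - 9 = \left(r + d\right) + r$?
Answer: $15314$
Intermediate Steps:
$I{\left(r,d \right)} = \frac{9}{4} + \frac{r}{2} + \frac{d}{4}$ ($I{\left(r,d \right)} = \frac{9}{4} + \frac{\left(r + d\right) + r}{4} = \frac{9}{4} + \frac{\left(d + r\right) + r}{4} = \frac{9}{4} + \frac{d + 2 r}{4} = \frac{9}{4} + \left(\frac{r}{2} + \frac{d}{4}\right) = \frac{9}{4} + \frac{r}{2} + \frac{d}{4}$)
$j = 30628$
$j I{\left(-4,1 \right)} = 30628 \left(\frac{9}{4} + \frac{1}{2} \left(-4\right) + \frac{1}{4} \cdot 1\right) = 30628 \left(\frac{9}{4} - 2 + \frac{1}{4}\right) = 30628 \cdot \frac{1}{2} = 15314$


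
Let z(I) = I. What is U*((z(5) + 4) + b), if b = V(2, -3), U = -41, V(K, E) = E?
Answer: -246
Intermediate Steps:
b = -3
U*((z(5) + 4) + b) = -41*((5 + 4) - 3) = -41*(9 - 3) = -41*6 = -246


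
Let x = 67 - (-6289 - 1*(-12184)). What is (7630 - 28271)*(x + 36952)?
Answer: -642430484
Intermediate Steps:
x = -5828 (x = 67 - (-6289 + 12184) = 67 - 1*5895 = 67 - 5895 = -5828)
(7630 - 28271)*(x + 36952) = (7630 - 28271)*(-5828 + 36952) = -20641*31124 = -642430484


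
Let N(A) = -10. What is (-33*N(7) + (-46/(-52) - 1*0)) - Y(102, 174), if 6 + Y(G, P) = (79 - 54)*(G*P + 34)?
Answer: -11549541/26 ≈ -4.4421e+5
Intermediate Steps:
Y(G, P) = 844 + 25*G*P (Y(G, P) = -6 + (79 - 54)*(G*P + 34) = -6 + 25*(34 + G*P) = -6 + (850 + 25*G*P) = 844 + 25*G*P)
(-33*N(7) + (-46/(-52) - 1*0)) - Y(102, 174) = (-33*(-10) + (-46/(-52) - 1*0)) - (844 + 25*102*174) = (330 + (-46*(-1/52) + 0)) - (844 + 443700) = (330 + (23/26 + 0)) - 1*444544 = (330 + 23/26) - 444544 = 8603/26 - 444544 = -11549541/26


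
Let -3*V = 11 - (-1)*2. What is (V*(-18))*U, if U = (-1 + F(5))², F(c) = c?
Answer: 1248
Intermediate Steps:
U = 16 (U = (-1 + 5)² = 4² = 16)
V = -13/3 (V = -(11 - (-1)*2)/3 = -(11 - 1*(-2))/3 = -(11 + 2)/3 = -⅓*13 = -13/3 ≈ -4.3333)
(V*(-18))*U = -13/3*(-18)*16 = 78*16 = 1248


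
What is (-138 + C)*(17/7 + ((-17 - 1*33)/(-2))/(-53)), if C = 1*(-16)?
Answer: -15972/53 ≈ -301.36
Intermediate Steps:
C = -16
(-138 + C)*(17/7 + ((-17 - 1*33)/(-2))/(-53)) = (-138 - 16)*(17/7 + ((-17 - 1*33)/(-2))/(-53)) = -154*(17*(⅐) + ((-17 - 33)*(-½))*(-1/53)) = -154*(17/7 - 50*(-½)*(-1/53)) = -154*(17/7 + 25*(-1/53)) = -154*(17/7 - 25/53) = -154*726/371 = -15972/53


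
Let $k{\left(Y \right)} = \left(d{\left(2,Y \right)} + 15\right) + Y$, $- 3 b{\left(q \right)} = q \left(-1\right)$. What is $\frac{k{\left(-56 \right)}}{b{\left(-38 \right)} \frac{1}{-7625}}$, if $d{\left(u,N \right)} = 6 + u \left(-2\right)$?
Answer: $- \frac{892125}{38} \approx -23477.0$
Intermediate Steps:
$b{\left(q \right)} = \frac{q}{3}$ ($b{\left(q \right)} = - \frac{q \left(-1\right)}{3} = - \frac{\left(-1\right) q}{3} = \frac{q}{3}$)
$d{\left(u,N \right)} = 6 - 2 u$
$k{\left(Y \right)} = 17 + Y$ ($k{\left(Y \right)} = \left(\left(6 - 4\right) + 15\right) + Y = \left(2 + 15\right) + Y = 17 + Y$)
$\frac{k{\left(-56 \right)}}{b{\left(-38 \right)} \frac{1}{-7625}} = \frac{17 - 56}{\frac{1}{3} \left(-38\right) \frac{1}{-7625}} = - \frac{39}{\left(- \frac{38}{3}\right) \left(- \frac{1}{7625}\right)} = - \frac{39}{\frac{38}{22875}} = \left(-39\right) \frac{22875}{38} = - \frac{892125}{38}$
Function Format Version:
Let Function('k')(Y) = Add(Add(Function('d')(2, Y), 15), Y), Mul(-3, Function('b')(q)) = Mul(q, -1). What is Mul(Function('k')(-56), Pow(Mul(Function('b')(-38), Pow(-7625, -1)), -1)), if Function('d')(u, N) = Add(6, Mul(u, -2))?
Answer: Rational(-892125, 38) ≈ -23477.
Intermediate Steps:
Function('b')(q) = Mul(Rational(1, 3), q) (Function('b')(q) = Mul(Rational(-1, 3), Mul(q, -1)) = Mul(Rational(-1, 3), Mul(-1, q)) = Mul(Rational(1, 3), q))
Function('d')(u, N) = Add(6, Mul(-2, u))
Function('k')(Y) = Add(17, Y) (Function('k')(Y) = Add(Add(Add(6, Mul(-2, 2)), 15), Y) = Add(Add(Add(6, -4), 15), Y) = Add(Add(2, 15), Y) = Add(17, Y))
Mul(Function('k')(-56), Pow(Mul(Function('b')(-38), Pow(-7625, -1)), -1)) = Mul(Add(17, -56), Pow(Mul(Mul(Rational(1, 3), -38), Pow(-7625, -1)), -1)) = Mul(-39, Pow(Mul(Rational(-38, 3), Rational(-1, 7625)), -1)) = Mul(-39, Pow(Rational(38, 22875), -1)) = Mul(-39, Rational(22875, 38)) = Rational(-892125, 38)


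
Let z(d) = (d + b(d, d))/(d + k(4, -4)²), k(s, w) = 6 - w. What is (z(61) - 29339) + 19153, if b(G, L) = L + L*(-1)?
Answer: -1639885/161 ≈ -10186.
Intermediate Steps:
b(G, L) = 0 (b(G, L) = L - L = 0)
z(d) = d/(100 + d) (z(d) = (d + 0)/(d + (6 - 1*(-4))²) = d/(d + (6 + 4)²) = d/(d + 10²) = d/(d + 100) = d/(100 + d))
(z(61) - 29339) + 19153 = (61/(100 + 61) - 29339) + 19153 = (61/161 - 29339) + 19153 = -4723518/161 + 19153 = -1639885/161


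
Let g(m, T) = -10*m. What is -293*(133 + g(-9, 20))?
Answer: -65339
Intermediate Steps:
-293*(133 + g(-9, 20)) = -293*(133 - 10*(-9)) = -293*(133 + 90) = -293*223 = -65339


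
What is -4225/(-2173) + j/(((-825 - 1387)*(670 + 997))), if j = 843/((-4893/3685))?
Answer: 25412058887805/13068760822852 ≈ 1.9445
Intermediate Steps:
j = -1035485/1631 (j = 843/((-4893*1/3685)) = 843/(-4893/3685) = 843*(-3685/4893) = -1035485/1631 ≈ -634.88)
-4225/(-2173) + j/(((-825 - 1387)*(670 + 997))) = -4225/(-2173) - 1035485*1/((-825 - 1387)*(670 + 997))/1631 = -4225*(-1/2173) - 1035485/(1631*((-2212*1667))) = 4225/2173 - 1035485/1631/(-3687404) = 4225/2173 - 1035485/1631*(-1/3687404) = 4225/2173 + 1035485/6014155924 = 25412058887805/13068760822852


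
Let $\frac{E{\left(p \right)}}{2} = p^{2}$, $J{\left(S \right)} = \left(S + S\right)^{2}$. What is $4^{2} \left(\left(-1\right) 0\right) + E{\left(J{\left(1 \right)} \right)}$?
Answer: $32$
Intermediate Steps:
$J{\left(S \right)} = 4 S^{2}$ ($J{\left(S \right)} = \left(2 S\right)^{2} = 4 S^{2}$)
$E{\left(p \right)} = 2 p^{2}$
$4^{2} \left(\left(-1\right) 0\right) + E{\left(J{\left(1 \right)} \right)} = 4^{2} \left(\left(-1\right) 0\right) + 2 \left(4 \cdot 1^{2}\right)^{2} = 16 \cdot 0 + 2 \left(4 \cdot 1\right)^{2} = 0 + 2 \cdot 4^{2} = 0 + 2 \cdot 16 = 0 + 32 = 32$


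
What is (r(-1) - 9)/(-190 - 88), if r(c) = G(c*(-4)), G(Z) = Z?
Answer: 5/278 ≈ 0.017986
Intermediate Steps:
r(c) = -4*c (r(c) = c*(-4) = -4*c)
(r(-1) - 9)/(-190 - 88) = (-4*(-1) - 9)/(-190 - 88) = (4 - 9)/(-278) = -5*(-1/278) = 5/278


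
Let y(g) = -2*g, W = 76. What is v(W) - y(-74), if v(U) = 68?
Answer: -80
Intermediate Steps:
v(W) - y(-74) = 68 - (-2)*(-74) = 68 - 1*148 = 68 - 148 = -80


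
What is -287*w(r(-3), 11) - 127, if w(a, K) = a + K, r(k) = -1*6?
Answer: -1562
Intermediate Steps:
r(k) = -6
w(a, K) = K + a
-287*w(r(-3), 11) - 127 = -287*(11 - 6) - 127 = -287*5 - 127 = -1435 - 127 = -1562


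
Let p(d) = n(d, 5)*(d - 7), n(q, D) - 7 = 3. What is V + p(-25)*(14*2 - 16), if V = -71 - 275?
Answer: -4186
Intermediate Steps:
n(q, D) = 10 (n(q, D) = 7 + 3 = 10)
V = -346
p(d) = -70 + 10*d (p(d) = 10*(d - 7) = 10*(-7 + d) = -70 + 10*d)
V + p(-25)*(14*2 - 16) = -346 + (-70 + 10*(-25))*(14*2 - 16) = -346 + (-70 - 250)*(28 - 16) = -346 - 320*12 = -346 - 3840 = -4186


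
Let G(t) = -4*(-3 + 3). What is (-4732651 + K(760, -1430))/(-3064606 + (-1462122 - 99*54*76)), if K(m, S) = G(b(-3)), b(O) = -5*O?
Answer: 4732651/4933024 ≈ 0.95938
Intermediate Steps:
G(t) = 0 (G(t) = -4*0 = 0)
K(m, S) = 0
(-4732651 + K(760, -1430))/(-3064606 + (-1462122 - 99*54*76)) = (-4732651 + 0)/(-3064606 + (-1462122 - 99*54*76)) = -4732651/(-3064606 + (-1462122 - 5346*76)) = -4732651/(-3064606 + (-1462122 - 1*406296)) = -4732651/(-3064606 + (-1462122 - 406296)) = -4732651/(-3064606 - 1868418) = -4732651/(-4933024) = -4732651*(-1/4933024) = 4732651/4933024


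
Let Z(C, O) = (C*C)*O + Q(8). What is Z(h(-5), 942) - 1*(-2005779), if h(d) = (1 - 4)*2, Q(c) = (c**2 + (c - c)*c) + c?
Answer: 2039763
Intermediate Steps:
Q(c) = c + c**2 (Q(c) = (c**2 + 0*c) + c = (c**2 + 0) + c = c**2 + c = c + c**2)
h(d) = -6 (h(d) = -3*2 = -6)
Z(C, O) = 72 + O*C**2 (Z(C, O) = (C*C)*O + 8*(1 + 8) = C**2*O + 8*9 = O*C**2 + 72 = 72 + O*C**2)
Z(h(-5), 942) - 1*(-2005779) = (72 + 942*(-6)**2) - 1*(-2005779) = (72 + 942*36) + 2005779 = (72 + 33912) + 2005779 = 33984 + 2005779 = 2039763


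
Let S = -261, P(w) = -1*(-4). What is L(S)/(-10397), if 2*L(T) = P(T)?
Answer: -2/10397 ≈ -0.00019236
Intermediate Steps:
P(w) = 4
L(T) = 2 (L(T) = (1/2)*4 = 2)
L(S)/(-10397) = 2/(-10397) = 2*(-1/10397) = -2/10397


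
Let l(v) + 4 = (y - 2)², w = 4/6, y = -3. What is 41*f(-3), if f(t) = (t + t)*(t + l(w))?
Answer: -4428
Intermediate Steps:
w = ⅔ (w = 4*(⅙) = ⅔ ≈ 0.66667)
l(v) = 21 (l(v) = -4 + (-3 - 2)² = -4 + (-5)² = -4 + 25 = 21)
f(t) = 2*t*(21 + t) (f(t) = (t + t)*(t + 21) = (2*t)*(21 + t) = 2*t*(21 + t))
41*f(-3) = 41*(2*(-3)*(21 - 3)) = 41*(2*(-3)*18) = 41*(-108) = -4428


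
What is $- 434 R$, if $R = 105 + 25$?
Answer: $-56420$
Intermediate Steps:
$R = 130$
$- 434 R = \left(-434\right) 130 = -56420$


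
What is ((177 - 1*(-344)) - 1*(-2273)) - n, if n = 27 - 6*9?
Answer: 2821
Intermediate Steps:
n = -27 (n = 27 - 54 = -27)
((177 - 1*(-344)) - 1*(-2273)) - n = ((177 - 1*(-344)) - 1*(-2273)) - 1*(-27) = ((177 + 344) + 2273) + 27 = (521 + 2273) + 27 = 2794 + 27 = 2821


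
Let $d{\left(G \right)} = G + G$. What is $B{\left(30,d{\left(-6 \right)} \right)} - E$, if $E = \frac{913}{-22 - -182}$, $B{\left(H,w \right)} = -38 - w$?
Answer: $- \frac{5073}{160} \approx -31.706$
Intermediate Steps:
$d{\left(G \right)} = 2 G$
$E = \frac{913}{160}$ ($E = \frac{913}{-22 + 182} = \frac{913}{160} \approx 5.7063$)
$B{\left(30,d{\left(-6 \right)} \right)} - E = \left(-38 - 2 \left(-6\right)\right) - \frac{913}{160} = \left(-38 - -12\right) - \frac{913}{160} = \left(-38 + 12\right) - \frac{913}{160} = -26 - \frac{913}{160} = - \frac{5073}{160}$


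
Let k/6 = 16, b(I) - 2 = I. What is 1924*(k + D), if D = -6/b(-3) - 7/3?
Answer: 575276/3 ≈ 1.9176e+5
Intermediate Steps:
b(I) = 2 + I
k = 96 (k = 6*16 = 96)
D = 11/3 (D = -6/(2 - 3) - 7/3 = -6/(-1) - 7*⅓ = -6*(-1) - 7/3 = 6 - 7/3 = 11/3 ≈ 3.6667)
1924*(k + D) = 1924*(96 + 11/3) = 1924*(299/3) = 575276/3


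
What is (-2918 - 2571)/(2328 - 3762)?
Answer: 5489/1434 ≈ 3.8278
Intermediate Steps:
(-2918 - 2571)/(2328 - 3762) = -5489/(-1434) = -5489*(-1/1434) = 5489/1434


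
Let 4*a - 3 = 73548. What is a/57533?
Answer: 73551/230132 ≈ 0.31960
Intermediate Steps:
a = 73551/4 (a = ¾ + (¼)*73548 = ¾ + 18387 = 73551/4 ≈ 18388.)
a/57533 = (73551/4)/57533 = (73551/4)*(1/57533) = 73551/230132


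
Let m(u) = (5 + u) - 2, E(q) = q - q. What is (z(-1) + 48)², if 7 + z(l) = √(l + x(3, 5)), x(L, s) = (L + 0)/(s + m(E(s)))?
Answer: (164 + I*√10)²/16 ≈ 1680.4 + 64.827*I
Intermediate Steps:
E(q) = 0
m(u) = 3 + u
x(L, s) = L/(3 + s) (x(L, s) = (L + 0)/(s + (3 + 0)) = L/(s + 3) = L/(3 + s))
z(l) = -7 + √(3/8 + l) (z(l) = -7 + √(l + 3/(3 + 5)) = -7 + √(l + 3/8) = -7 + √(3/8 + l))
(z(-1) + 48)² = ((-7 + √(6 + 16*(-1))/4) + 48)² = ((-7 + √(6 - 16)/4) + 48)² = ((-7 + √(-10)/4) + 48)² = ((-7 + (I*√10)/4) + 48)² = ((-7 + I*√10/4) + 48)² = (41 + I*√10/4)²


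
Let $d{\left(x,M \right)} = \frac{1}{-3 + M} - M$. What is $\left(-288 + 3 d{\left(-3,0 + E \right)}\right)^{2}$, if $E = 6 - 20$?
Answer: $\frac{17514225}{289} \approx 60603.0$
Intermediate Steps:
$E = -14$ ($E = 6 - 20 = -14$)
$\left(-288 + 3 d{\left(-3,0 + E \right)}\right)^{2} = \left(-288 + 3 \frac{1 - \left(0 - 14\right)^{2} + 3 \left(0 - 14\right)}{-3 + \left(0 - 14\right)}\right)^{2} = \left(-288 + 3 \frac{1 - \left(-14\right)^{2} + 3 \left(-14\right)}{-3 - 14}\right)^{2} = \left(-288 + 3 \frac{1 - 196 - 42}{-17}\right)^{2} = \left(-288 + 3 \left(- \frac{1 - 196 - 42}{17}\right)\right)^{2} = \left(-288 + 3 \left(\left(- \frac{1}{17}\right) \left(-237\right)\right)\right)^{2} = \left(-288 + 3 \cdot \frac{237}{17}\right)^{2} = \left(-288 + \frac{711}{17}\right)^{2} = \left(- \frac{4185}{17}\right)^{2} = \frac{17514225}{289}$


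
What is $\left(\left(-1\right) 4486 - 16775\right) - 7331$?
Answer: $-28592$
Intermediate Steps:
$\left(\left(-1\right) 4486 - 16775\right) - 7331 = \left(-4486 - 16775\right) - 7331 = -21261 - 7331 = -28592$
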